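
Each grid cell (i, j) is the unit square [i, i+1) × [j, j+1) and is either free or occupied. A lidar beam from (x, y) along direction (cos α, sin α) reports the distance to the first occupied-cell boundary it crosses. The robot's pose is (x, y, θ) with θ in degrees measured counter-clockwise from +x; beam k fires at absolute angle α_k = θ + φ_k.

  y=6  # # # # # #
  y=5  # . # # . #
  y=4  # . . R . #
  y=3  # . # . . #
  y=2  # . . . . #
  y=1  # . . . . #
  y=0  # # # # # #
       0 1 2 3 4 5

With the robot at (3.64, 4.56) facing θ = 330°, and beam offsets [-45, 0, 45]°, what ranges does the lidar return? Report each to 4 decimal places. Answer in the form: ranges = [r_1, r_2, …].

ranges = [3.6856, 1.5704, 1.4080]

beam 1: φ=-45°, α=285°
  cosα=0.2588 sinα=-0.9659 | (3,4) | tMaxX 1.3909 tMaxY 0.5798 | tΔX 3.8637 tΔY 1.0353
    t=0.5798 [y] (3,3)
    t=1.3909 [x] (4,3)
    t=1.6150 [y] (4,2)
    t=2.6503 [y] (4,1)
    t=3.6856 [y] (4,0) — stop
  → r_1 = 3.6856
beam 2: φ=0°, α=330°
  cosα=0.8660 sinα=-0.5000 | (3,4) | tMaxX 0.4157 tMaxY 1.1200 | tΔX 1.1547 tΔY 2.0000
    t=0.4157 [x] (4,4)
    t=1.1200 [y] (4,3)
    t=1.5704 [x] (5,3) — stop
  → r_2 = 1.5704
beam 3: φ=45°, α=15°
  cosα=0.9659 sinα=0.2588 | (3,4) | tMaxX 0.3727 tMaxY 1.7000 | tΔX 1.0353 tΔY 3.8637
    t=0.3727 [x] (4,4)
    t=1.4080 [x] (5,4) — stop
  → r_3 = 1.4080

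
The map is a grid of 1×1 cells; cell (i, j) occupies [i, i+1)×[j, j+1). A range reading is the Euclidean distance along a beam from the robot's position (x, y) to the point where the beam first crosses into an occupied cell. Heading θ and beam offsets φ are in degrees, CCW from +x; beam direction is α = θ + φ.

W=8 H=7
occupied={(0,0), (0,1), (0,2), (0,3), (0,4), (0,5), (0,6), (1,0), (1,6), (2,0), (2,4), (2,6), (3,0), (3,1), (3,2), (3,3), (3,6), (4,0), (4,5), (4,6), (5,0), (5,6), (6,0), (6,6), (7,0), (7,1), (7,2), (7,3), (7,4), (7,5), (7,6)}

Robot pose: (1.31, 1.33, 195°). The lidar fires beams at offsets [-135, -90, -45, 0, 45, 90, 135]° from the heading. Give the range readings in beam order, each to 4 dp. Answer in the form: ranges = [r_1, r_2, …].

beam 1: φ=-135°, α=60°
  direction (0.5000, 0.8660); cell (1,1); t to first gridline: x 1.3800, y 0.7736 (then +2.0000 / +1.1547)
    (1,2) via y @ 0.7736
    (2,2) via x @ 1.3800
    (2,3) via y @ 1.9283
    (2,4) via y @ 3.0831  # hit
  → r_1 = 3.0831
beam 2: φ=-90°, α=105°
  direction (-0.2588, 0.9659); cell (1,1); t to first gridline: x 1.1977, y 0.6936 (then +3.8637 / +1.0353)
    (1,2) via y @ 0.6936
    (0,2) via x @ 1.1977  # hit
  → r_2 = 1.1977
beam 3: φ=-45°, α=150°
  direction (-0.8660, 0.5000); cell (1,1); t to first gridline: x 0.3580, y 1.3400 (then +1.1547 / +2.0000)
    (0,1) via x @ 0.3580  # hit
  → r_3 = 0.3580
beam 4: φ=0°, α=195°
  direction (-0.9659, -0.2588); cell (1,1); t to first gridline: x 0.3209, y 1.2750 (then +1.0353 / +3.8637)
    (0,1) via x @ 0.3209  # hit
  → r_4 = 0.3209
beam 5: φ=45°, α=240°
  direction (-0.5000, -0.8660); cell (1,1); t to first gridline: x 0.6200, y 0.3811 (then +2.0000 / +1.1547)
    (1,0) via y @ 0.3811  # hit
  → r_5 = 0.3811
beam 6: φ=90°, α=285°
  direction (0.2588, -0.9659); cell (1,1); t to first gridline: x 2.6660, y 0.3416 (then +3.8637 / +1.0353)
    (1,0) via y @ 0.3416  # hit
  → r_6 = 0.3416
beam 7: φ=135°, α=330°
  direction (0.8660, -0.5000); cell (1,1); t to first gridline: x 0.7967, y 0.6600 (then +1.1547 / +2.0000)
    (1,0) via y @ 0.6600  # hit
  → r_7 = 0.6600

ranges = [3.0831, 1.1977, 0.3580, 0.3209, 0.3811, 0.3416, 0.6600]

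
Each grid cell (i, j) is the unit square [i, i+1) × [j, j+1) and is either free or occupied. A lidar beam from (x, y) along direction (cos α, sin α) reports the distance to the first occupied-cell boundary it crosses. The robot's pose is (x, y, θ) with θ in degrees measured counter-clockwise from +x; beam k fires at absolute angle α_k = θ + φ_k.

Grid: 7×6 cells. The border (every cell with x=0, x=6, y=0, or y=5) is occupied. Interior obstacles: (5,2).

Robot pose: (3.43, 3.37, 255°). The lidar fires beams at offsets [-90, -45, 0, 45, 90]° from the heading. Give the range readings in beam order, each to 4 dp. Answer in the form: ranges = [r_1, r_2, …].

beam 1: φ=-90°, α=165°
  dir = (cos 165°, sin 165°) = (-0.9659, 0.2588); from cell (3,3)
  next x-line at t=0.4452, next y-line at t=2.4341; Δt_x=1.0353, Δt_y=3.8637
    x: enter (2,3) at t=0.4452
    x: enter (1,3) at t=1.4804
    y: enter (1,4) at t=2.4341
    x: enter (0,4) at t=2.5157 ← occupied
  → r_1 = 2.5157
beam 2: φ=-45°, α=210°
  dir = (cos 210°, sin 210°) = (-0.8660, -0.5000); from cell (3,3)
  next x-line at t=0.4965, next y-line at t=0.7400; Δt_x=1.1547, Δt_y=2.0000
    x: enter (2,3) at t=0.4965
    y: enter (2,2) at t=0.7400
    x: enter (1,2) at t=1.6512
    y: enter (1,1) at t=2.7400
    x: enter (0,1) at t=2.8059 ← occupied
  → r_2 = 2.8059
beam 3: φ=0°, α=255°
  dir = (cos 255°, sin 255°) = (-0.2588, -0.9659); from cell (3,3)
  next x-line at t=1.6614, next y-line at t=0.3831; Δt_x=3.8637, Δt_y=1.0353
    y: enter (3,2) at t=0.3831
    y: enter (3,1) at t=1.4183
    x: enter (2,1) at t=1.6614
    y: enter (2,0) at t=2.4536 ← occupied
  → r_3 = 2.4536
beam 4: φ=45°, α=300°
  dir = (cos 300°, sin 300°) = (0.5000, -0.8660); from cell (3,3)
  next x-line at t=1.1400, next y-line at t=0.4272; Δt_x=2.0000, Δt_y=1.1547
    y: enter (3,2) at t=0.4272
    x: enter (4,2) at t=1.1400
    y: enter (4,1) at t=1.5819
    y: enter (4,0) at t=2.7366 ← occupied
  → r_4 = 2.7366
beam 5: φ=90°, α=345°
  dir = (cos 345°, sin 345°) = (0.9659, -0.2588); from cell (3,3)
  next x-line at t=0.5901, next y-line at t=1.4296; Δt_x=1.0353, Δt_y=3.8637
    x: enter (4,3) at t=0.5901
    y: enter (4,2) at t=1.4296
    x: enter (5,2) at t=1.6254 ← occupied
  → r_5 = 1.6254

ranges = [2.5157, 2.8059, 2.4536, 2.7366, 1.6254]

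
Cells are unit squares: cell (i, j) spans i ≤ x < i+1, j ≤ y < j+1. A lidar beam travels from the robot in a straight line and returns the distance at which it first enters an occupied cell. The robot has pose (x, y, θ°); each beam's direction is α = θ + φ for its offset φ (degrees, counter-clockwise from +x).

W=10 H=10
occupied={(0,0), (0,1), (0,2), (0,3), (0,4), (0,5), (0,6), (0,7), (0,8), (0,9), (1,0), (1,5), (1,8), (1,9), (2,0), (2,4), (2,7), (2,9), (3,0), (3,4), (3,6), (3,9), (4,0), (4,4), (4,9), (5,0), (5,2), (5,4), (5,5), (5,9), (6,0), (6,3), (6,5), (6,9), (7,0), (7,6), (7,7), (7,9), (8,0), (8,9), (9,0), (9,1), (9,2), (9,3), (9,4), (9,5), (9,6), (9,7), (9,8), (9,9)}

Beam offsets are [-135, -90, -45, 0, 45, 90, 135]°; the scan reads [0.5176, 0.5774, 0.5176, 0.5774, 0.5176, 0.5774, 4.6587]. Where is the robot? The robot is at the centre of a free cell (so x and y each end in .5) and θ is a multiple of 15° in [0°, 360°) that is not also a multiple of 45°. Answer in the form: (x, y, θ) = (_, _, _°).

(x, y, θ) = (2.5, 8.5, 210°)

Candidates: 50 free-cell centres × 16 headings = 800 poses. Raycast each; keep the one whose scan matches to 4 dp.
  (3.5, 2.5, 240°): beam 1 = 1.5529 ≠ 0.5176 ✗
  (8.5, 2.5, 75°): beam 1 = 1.0000 ≠ 0.5176 ✗
  (5.5, 3.5, 15°): beam 1 = 0.5774 ≠ 0.5176 ✗
  (1.5, 7.5, 105°): beam 1 = 0.5774 ≠ 0.5176 ✗
  …
  (2.5, 8.5, 210°): r_1=0.5176, r_2=0.5774, r_3=0.5176, r_4=0.5774, r_5=0.5176, r_6=0.5774, r_7=4.6587 — all match ✓
Only this pose fits every beam.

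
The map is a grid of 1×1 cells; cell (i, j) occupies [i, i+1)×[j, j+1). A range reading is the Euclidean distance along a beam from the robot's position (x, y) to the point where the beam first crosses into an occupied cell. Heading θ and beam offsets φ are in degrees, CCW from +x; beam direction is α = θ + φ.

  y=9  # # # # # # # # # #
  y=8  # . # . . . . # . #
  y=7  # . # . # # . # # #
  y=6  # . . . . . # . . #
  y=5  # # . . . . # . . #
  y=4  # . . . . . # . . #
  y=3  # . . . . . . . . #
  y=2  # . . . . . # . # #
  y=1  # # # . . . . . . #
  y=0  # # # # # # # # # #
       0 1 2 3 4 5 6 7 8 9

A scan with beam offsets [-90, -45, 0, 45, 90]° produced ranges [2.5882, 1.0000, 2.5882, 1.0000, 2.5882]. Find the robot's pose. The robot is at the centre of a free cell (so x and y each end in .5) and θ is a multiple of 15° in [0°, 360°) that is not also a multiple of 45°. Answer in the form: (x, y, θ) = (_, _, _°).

(x, y, θ) = (3.5, 6.5, 75°)

Enumerate (i+0.5, j+0.5, θ) over the 49 free cells and 16 admissible headings. For each, cast all 5 beams and compare to the given ranges.
  (6.5, 7.5, 210°): beam 1 = 1.7321 ≠ 2.5882 ✗
  (1.5, 4.5, 330°): beam 1 = 1.0000 ≠ 2.5882 ✗
  (6.5, 1.5, 345°): beam 1 = 0.5176 ≠ 2.5882 ✗
  (6.5, 8.5, 120°): beam 1 = 0.5774 ≠ 2.5882 ✗
  …
  (3.5, 6.5, 75°): r_1=2.5882, r_2=1.0000, r_3=2.5882, r_4=1.0000, r_5=2.5882 — all match ✓
Only this pose fits every beam.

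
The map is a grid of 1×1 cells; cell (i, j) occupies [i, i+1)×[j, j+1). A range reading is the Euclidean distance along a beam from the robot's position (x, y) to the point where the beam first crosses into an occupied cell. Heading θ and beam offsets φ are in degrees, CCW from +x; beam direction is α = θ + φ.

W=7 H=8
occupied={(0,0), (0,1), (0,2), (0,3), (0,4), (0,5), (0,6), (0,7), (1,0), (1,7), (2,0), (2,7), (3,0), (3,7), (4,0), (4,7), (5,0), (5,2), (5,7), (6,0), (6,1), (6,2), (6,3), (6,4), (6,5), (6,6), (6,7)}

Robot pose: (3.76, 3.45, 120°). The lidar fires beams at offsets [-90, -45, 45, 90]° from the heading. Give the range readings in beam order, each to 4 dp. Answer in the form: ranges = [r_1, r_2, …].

beam 1: φ=-90°, α=30°
  dir = (cos 30°, sin 30°) = (0.8660, 0.5000); from cell (3,3)
  next x-line at t=0.2771, next y-line at t=1.1000; Δt_x=1.1547, Δt_y=2.0000
    x: enter (4,3) at t=0.2771
    y: enter (4,4) at t=1.1000
    x: enter (5,4) at t=1.4318
    x: enter (6,4) at t=2.5865 ← occupied
  → r_1 = 2.5865
beam 2: φ=-45°, α=75°
  dir = (cos 75°, sin 75°) = (0.2588, 0.9659); from cell (3,3)
  next x-line at t=0.9273, next y-line at t=0.5694; Δt_x=3.8637, Δt_y=1.0353
    y: enter (3,4) at t=0.5694
    x: enter (4,4) at t=0.9273
    y: enter (4,5) at t=1.6047
    y: enter (4,6) at t=2.6400
    y: enter (4,7) at t=3.6752 ← occupied
  → r_2 = 3.6752
beam 3: φ=45°, α=165°
  dir = (cos 165°, sin 165°) = (-0.9659, 0.2588); from cell (3,3)
  next x-line at t=0.7868, next y-line at t=2.1250; Δt_x=1.0353, Δt_y=3.8637
    x: enter (2,3) at t=0.7868
    x: enter (1,3) at t=1.8221
    y: enter (1,4) at t=2.1250
    x: enter (0,4) at t=2.8574 ← occupied
  → r_3 = 2.8574
beam 4: φ=90°, α=210°
  dir = (cos 210°, sin 210°) = (-0.8660, -0.5000); from cell (3,3)
  next x-line at t=0.8776, next y-line at t=0.9000; Δt_x=1.1547, Δt_y=2.0000
    x: enter (2,3) at t=0.8776
    y: enter (2,2) at t=0.9000
    x: enter (1,2) at t=2.0323
    y: enter (1,1) at t=2.9000
    x: enter (0,1) at t=3.1870 ← occupied
  → r_4 = 3.1870

ranges = [2.5865, 3.6752, 2.8574, 3.1870]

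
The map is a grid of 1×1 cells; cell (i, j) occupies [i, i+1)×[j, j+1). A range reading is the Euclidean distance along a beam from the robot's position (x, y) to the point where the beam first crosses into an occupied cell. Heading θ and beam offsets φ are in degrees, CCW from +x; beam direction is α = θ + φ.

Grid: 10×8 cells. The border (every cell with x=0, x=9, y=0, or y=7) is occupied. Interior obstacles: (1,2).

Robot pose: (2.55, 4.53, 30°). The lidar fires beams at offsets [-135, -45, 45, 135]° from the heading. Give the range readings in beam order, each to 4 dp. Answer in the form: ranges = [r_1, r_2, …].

beam 1: φ=-135°, α=255°
  cosα=-0.2588 sinα=-0.9659 | (2,4) | tMaxX 2.1250 tMaxY 0.5487 | tΔX 3.8637 tΔY 1.0353
    t=0.5487 [y] (2,3)
    t=1.5840 [y] (2,2)
    t=2.1250 [x] (1,2) — stop
  → r_1 = 2.1250
beam 2: φ=-45°, α=345°
  cosα=0.9659 sinα=-0.2588 | (2,4) | tMaxX 0.4659 tMaxY 2.0478 | tΔX 1.0353 tΔY 3.8637
    t=0.4659 [x] (3,4)
    t=1.5012 [x] (4,4)
    t=2.0478 [y] (4,3)
    t=2.5364 [x] (5,3)
    t=3.5717 [x] (6,3)
    t=4.6070 [x] (7,3)
    t=5.6423 [x] (8,3)
    t=5.9115 [y] (8,2)
    t=6.6775 [x] (9,2) — stop
  → r_2 = 6.6775
beam 3: φ=45°, α=75°
  cosα=0.2588 sinα=0.9659 | (2,4) | tMaxX 1.7387 tMaxY 0.4866 | tΔX 3.8637 tΔY 1.0353
    t=0.4866 [y] (2,5)
    t=1.5219 [y] (2,6)
    t=1.7387 [x] (3,6)
    t=2.5571 [y] (3,7) — stop
  → r_3 = 2.5571
beam 4: φ=135°, α=165°
  cosα=-0.9659 sinα=0.2588 | (2,4) | tMaxX 0.5694 tMaxY 1.8159 | tΔX 1.0353 tΔY 3.8637
    t=0.5694 [x] (1,4)
    t=1.6047 [x] (0,4) — stop
  → r_4 = 1.6047

ranges = [2.1250, 6.6775, 2.5571, 1.6047]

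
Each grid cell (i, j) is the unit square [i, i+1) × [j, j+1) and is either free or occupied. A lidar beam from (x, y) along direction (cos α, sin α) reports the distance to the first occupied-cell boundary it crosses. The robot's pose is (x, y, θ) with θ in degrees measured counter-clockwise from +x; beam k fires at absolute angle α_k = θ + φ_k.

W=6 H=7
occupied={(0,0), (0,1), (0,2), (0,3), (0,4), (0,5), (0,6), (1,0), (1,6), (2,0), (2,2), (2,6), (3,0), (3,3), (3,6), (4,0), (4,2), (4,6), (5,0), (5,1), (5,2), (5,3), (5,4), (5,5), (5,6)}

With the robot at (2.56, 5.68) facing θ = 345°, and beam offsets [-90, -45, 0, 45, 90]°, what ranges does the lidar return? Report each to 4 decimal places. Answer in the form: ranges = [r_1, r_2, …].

beam 1: φ=-90°, α=255°
  d=(-0.2588,-0.9659)  start (2,5)  tX=2.1637 tY=0.7040  stride 1/|dx|=3.8637 1/|dy|=1.0353
    cross y-line → (2,4), t=0.7040
    cross y-line → (2,3), t=1.7393
    cross x-line → (1,3), t=2.1637
    cross y-line → (1,2), t=2.7745
    cross y-line → (1,1), t=3.8098
    cross y-line → (1,0), t=4.8451 (wall)
  → r_1 = 4.8451
beam 2: φ=-45°, α=300°
  d=(0.5000,-0.8660)  start (2,5)  tX=0.8800 tY=0.7852  stride 1/|dx|=2.0000 1/|dy|=1.1547
    cross y-line → (2,4), t=0.7852
    cross x-line → (3,4), t=0.8800
    cross y-line → (3,3), t=1.9399 (wall)
  → r_2 = 1.9399
beam 3: φ=0°, α=345°
  d=(0.9659,-0.2588)  start (2,5)  tX=0.4555 tY=2.6273  stride 1/|dx|=1.0353 1/|dy|=3.8637
    cross x-line → (3,5), t=0.4555
    cross x-line → (4,5), t=1.4908
    cross x-line → (5,5), t=2.5261 (wall)
  → r_3 = 2.5261
beam 4: φ=45°, α=30°
  d=(0.8660,0.5000)  start (2,5)  tX=0.5081 tY=0.6400  stride 1/|dx|=1.1547 1/|dy|=2.0000
    cross x-line → (3,5), t=0.5081
    cross y-line → (3,6), t=0.6400 (wall)
  → r_4 = 0.6400
beam 5: φ=90°, α=75°
  d=(0.2588,0.9659)  start (2,5)  tX=1.7000 tY=0.3313  stride 1/|dx|=3.8637 1/|dy|=1.0353
    cross y-line → (2,6), t=0.3313 (wall)
  → r_5 = 0.3313

ranges = [4.8451, 1.9399, 2.5261, 0.6400, 0.3313]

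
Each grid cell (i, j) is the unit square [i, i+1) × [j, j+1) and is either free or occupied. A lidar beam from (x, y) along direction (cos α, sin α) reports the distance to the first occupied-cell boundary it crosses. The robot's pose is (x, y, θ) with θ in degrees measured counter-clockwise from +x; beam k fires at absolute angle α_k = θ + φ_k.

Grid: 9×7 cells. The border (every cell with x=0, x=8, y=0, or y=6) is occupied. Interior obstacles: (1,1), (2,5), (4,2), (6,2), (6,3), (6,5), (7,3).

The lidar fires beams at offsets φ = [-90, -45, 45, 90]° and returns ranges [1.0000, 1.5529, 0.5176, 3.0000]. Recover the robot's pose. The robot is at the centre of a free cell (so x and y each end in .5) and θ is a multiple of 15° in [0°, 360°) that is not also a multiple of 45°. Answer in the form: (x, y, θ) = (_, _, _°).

(x, y, θ) = (6.5, 4.5, 60°)

The pose lattice has 28·16 = 448 candidates. Test each by forward raycasting.
  (7.5, 1.5, 165°): beam 1 = 1.5529 ≠ 1.0000 ✗
  (7.5, 1.5, 60°): beam 1 = 0.5774 ≠ 1.0000 ✗
  (5.5, 1.5, 120°): beam 2 = 1.9319 ≠ 1.5529 ✗
  (3.5, 4.5, 30°): beam 1 = 1.7321 ≠ 1.0000 ✗
  …
  (6.5, 4.5, 60°): r_1=1.0000, r_2=1.5529, r_3=0.5176, r_4=3.0000 — all match ✓
Unique over the lattice → pose = (6.5, 4.5, 60°).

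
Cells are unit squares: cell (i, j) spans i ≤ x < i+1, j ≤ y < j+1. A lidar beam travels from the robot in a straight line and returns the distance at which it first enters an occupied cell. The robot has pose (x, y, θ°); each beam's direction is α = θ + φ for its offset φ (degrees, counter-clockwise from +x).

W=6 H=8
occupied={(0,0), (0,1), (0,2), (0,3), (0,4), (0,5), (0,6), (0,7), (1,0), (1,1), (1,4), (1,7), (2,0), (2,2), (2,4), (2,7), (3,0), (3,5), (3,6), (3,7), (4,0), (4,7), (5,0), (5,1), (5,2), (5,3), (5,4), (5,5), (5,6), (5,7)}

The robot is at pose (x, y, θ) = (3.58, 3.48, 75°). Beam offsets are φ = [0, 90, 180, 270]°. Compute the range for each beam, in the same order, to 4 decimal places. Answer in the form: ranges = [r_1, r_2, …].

ranges = [1.5736, 2.0091, 2.5675, 1.4701]

beam 1: φ=0°, α=75°
  d=(0.2588,0.9659)  start (3,3)  tX=1.6228 tY=0.5383  stride 1/|dx|=3.8637 1/|dy|=1.0353
    cross y-line → (3,4), t=0.5383
    cross y-line → (3,5), t=1.5736 (wall)
  → r_1 = 1.5736
beam 2: φ=90°, α=165°
  d=(-0.9659,0.2588)  start (3,3)  tX=0.6005 tY=2.0091  stride 1/|dx|=1.0353 1/|dy|=3.8637
    cross x-line → (2,3), t=0.6005
    cross x-line → (1,3), t=1.6357
    cross y-line → (1,4), t=2.0091 (wall)
  → r_2 = 2.0091
beam 3: φ=180°, α=255°
  d=(-0.2588,-0.9659)  start (3,3)  tX=2.2409 tY=0.4969  stride 1/|dx|=3.8637 1/|dy|=1.0353
    cross y-line → (3,2), t=0.4969
    cross y-line → (3,1), t=1.5322
    cross x-line → (2,1), t=2.2409
    cross y-line → (2,0), t=2.5675 (wall)
  → r_3 = 2.5675
beam 4: φ=270°, α=345°
  d=(0.9659,-0.2588)  start (3,3)  tX=0.4348 tY=1.8546  stride 1/|dx|=1.0353 1/|dy|=3.8637
    cross x-line → (4,3), t=0.4348
    cross x-line → (5,3), t=1.4701 (wall)
  → r_4 = 1.4701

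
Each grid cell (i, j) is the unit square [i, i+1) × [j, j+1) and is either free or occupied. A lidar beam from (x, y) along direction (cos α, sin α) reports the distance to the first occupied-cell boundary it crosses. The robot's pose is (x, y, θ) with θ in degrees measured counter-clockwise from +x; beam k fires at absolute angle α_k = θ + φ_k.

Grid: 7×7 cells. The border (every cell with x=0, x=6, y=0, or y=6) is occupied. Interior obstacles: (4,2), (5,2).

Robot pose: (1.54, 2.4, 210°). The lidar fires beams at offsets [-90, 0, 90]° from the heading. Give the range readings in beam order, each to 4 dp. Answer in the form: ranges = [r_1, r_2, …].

ranges = [1.0800, 0.6235, 1.6166]

beam 1: φ=-90°, α=120°
  dir = (cos 120°, sin 120°) = (-0.5000, 0.8660); from cell (1,2)
  next x-line at t=1.0800, next y-line at t=0.6928; Δt_x=2.0000, Δt_y=1.1547
    y: enter (1,3) at t=0.6928
    x: enter (0,3) at t=1.0800 ← occupied
  → r_1 = 1.0800
beam 2: φ=0°, α=210°
  dir = (cos 210°, sin 210°) = (-0.8660, -0.5000); from cell (1,2)
  next x-line at t=0.6235, next y-line at t=0.8000; Δt_x=1.1547, Δt_y=2.0000
    x: enter (0,2) at t=0.6235 ← occupied
  → r_2 = 0.6235
beam 3: φ=90°, α=300°
  dir = (cos 300°, sin 300°) = (0.5000, -0.8660); from cell (1,2)
  next x-line at t=0.9200, next y-line at t=0.4619; Δt_x=2.0000, Δt_y=1.1547
    y: enter (1,1) at t=0.4619
    x: enter (2,1) at t=0.9200
    y: enter (2,0) at t=1.6166 ← occupied
  → r_3 = 1.6166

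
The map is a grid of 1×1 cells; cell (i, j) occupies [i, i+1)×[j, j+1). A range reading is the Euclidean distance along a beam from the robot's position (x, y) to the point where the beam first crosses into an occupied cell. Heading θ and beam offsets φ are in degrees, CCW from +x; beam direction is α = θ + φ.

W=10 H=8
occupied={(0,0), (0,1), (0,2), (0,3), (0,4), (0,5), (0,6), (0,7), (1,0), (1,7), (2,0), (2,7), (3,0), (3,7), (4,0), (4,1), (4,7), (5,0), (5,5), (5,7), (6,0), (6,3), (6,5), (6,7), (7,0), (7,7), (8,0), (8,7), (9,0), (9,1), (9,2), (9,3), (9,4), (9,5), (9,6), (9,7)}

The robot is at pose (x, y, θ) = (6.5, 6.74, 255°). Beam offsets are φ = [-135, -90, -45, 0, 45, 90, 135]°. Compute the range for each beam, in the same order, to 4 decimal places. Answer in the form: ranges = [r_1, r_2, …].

ranges = [0.3002, 1.0046, 1.4800, 0.7661, 0.8545, 2.5882, 0.5200]

beam 1: φ=-135°, α=120°
  cosα=-0.5000 sinα=0.8660 | (6,6) | tMaxX 1.0000 tMaxY 0.3002 | tΔX 2.0000 tΔY 1.1547
    t=0.3002 [y] (6,7) — stop
  → r_1 = 0.3002
beam 2: φ=-90°, α=165°
  cosα=-0.9659 sinα=0.2588 | (6,6) | tMaxX 0.5176 tMaxY 1.0046 | tΔX 1.0353 tΔY 3.8637
    t=0.5176 [x] (5,6)
    t=1.0046 [y] (5,7) — stop
  → r_2 = 1.0046
beam 3: φ=-45°, α=210°
  cosα=-0.8660 sinα=-0.5000 | (6,6) | tMaxX 0.5774 tMaxY 1.4800 | tΔX 1.1547 tΔY 2.0000
    t=0.5774 [x] (5,6)
    t=1.4800 [y] (5,5) — stop
  → r_3 = 1.4800
beam 4: φ=0°, α=255°
  cosα=-0.2588 sinα=-0.9659 | (6,6) | tMaxX 1.9319 tMaxY 0.7661 | tΔX 3.8637 tΔY 1.0353
    t=0.7661 [y] (6,5) — stop
  → r_4 = 0.7661
beam 5: φ=45°, α=300°
  cosα=0.5000 sinα=-0.8660 | (6,6) | tMaxX 1.0000 tMaxY 0.8545 | tΔX 2.0000 tΔY 1.1547
    t=0.8545 [y] (6,5) — stop
  → r_5 = 0.8545
beam 6: φ=90°, α=345°
  cosα=0.9659 sinα=-0.2588 | (6,6) | tMaxX 0.5176 tMaxY 2.8591 | tΔX 1.0353 tΔY 3.8637
    t=0.5176 [x] (7,6)
    t=1.5529 [x] (8,6)
    t=2.5882 [x] (9,6) — stop
  → r_6 = 2.5882
beam 7: φ=135°, α=30°
  cosα=0.8660 sinα=0.5000 | (6,6) | tMaxX 0.5774 tMaxY 0.5200 | tΔX 1.1547 tΔY 2.0000
    t=0.5200 [y] (6,7) — stop
  → r_7 = 0.5200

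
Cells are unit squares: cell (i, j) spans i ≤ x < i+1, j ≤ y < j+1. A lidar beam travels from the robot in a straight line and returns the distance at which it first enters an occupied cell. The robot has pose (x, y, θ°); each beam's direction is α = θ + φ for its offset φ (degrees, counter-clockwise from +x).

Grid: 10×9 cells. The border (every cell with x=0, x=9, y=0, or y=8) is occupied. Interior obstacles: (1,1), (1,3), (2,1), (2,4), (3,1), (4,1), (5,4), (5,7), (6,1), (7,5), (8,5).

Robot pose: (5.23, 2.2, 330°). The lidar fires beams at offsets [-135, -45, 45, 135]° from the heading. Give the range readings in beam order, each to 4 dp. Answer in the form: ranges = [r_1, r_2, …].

beam 1: φ=-135°, α=195°
  cosα=-0.9659 sinα=-0.2588 | (5,2) | tMaxX 0.2381 tMaxY 0.7727 | tΔX 1.0353 tΔY 3.8637
    t=0.2381 [x] (4,2)
    t=0.7727 [y] (4,1) — stop
  → r_1 = 0.7727
beam 2: φ=-45°, α=285°
  cosα=0.2588 sinα=-0.9659 | (5,2) | tMaxX 2.9751 tMaxY 0.2071 | tΔX 3.8637 tΔY 1.0353
    t=0.2071 [y] (5,1)
    t=1.2423 [y] (5,0) — stop
  → r_2 = 1.2423
beam 3: φ=45°, α=15°
  cosα=0.9659 sinα=0.2588 | (5,2) | tMaxX 0.7972 tMaxY 3.0910 | tΔX 1.0353 tΔY 3.8637
    t=0.7972 [x] (6,2)
    t=1.8324 [x] (7,2)
    t=2.8677 [x] (8,2)
    t=3.0910 [y] (8,3)
    t=3.9030 [x] (9,3) — stop
  → r_3 = 3.9030
beam 4: φ=135°, α=105°
  cosα=-0.2588 sinα=0.9659 | (5,2) | tMaxX 0.8887 tMaxY 0.8282 | tΔX 3.8637 tΔY 1.0353
    t=0.8282 [y] (5,3)
    t=0.8887 [x] (4,3)
    t=1.8635 [y] (4,4)
    t=2.8988 [y] (4,5)
    t=3.9340 [y] (4,6)
    t=4.7524 [x] (3,6)
    t=4.9693 [y] (3,7)
    t=6.0046 [y] (3,8) — stop
  → r_4 = 6.0046

ranges = [0.7727, 1.2423, 3.9030, 6.0046]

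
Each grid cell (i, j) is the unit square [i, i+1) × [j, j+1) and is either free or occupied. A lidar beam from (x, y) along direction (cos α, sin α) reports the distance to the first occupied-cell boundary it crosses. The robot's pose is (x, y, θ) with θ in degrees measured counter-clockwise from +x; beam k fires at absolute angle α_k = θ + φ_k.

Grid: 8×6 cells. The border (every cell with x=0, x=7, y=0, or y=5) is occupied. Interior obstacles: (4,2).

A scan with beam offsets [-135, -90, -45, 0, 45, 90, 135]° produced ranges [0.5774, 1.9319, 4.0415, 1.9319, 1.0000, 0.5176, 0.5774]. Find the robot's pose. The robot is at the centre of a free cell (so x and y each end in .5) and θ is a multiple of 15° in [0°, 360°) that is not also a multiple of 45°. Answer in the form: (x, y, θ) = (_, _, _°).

(x, y, θ) = (6.5, 1.5, 165°)

The pose lattice has 23·16 = 368 candidates. Test each by forward raycasting.
  (1.5, 4.5, 165°): beam 1 = 1.0000 ≠ 0.5774 ✗
  (3.5, 1.5, 120°): beam 1 = 1.9319 ≠ 0.5774 ✗
  (5.5, 4.5, 15°): beam 1 = 1.7321 ≠ 0.5774 ✗
  …
  (6.5, 1.5, 165°): r_1=0.5774, r_2=1.9319, r_3=4.0415, r_4=1.9319, r_5=1.0000, r_6=0.5176, r_7=0.5774 — all match ✓
Unique over the lattice → pose = (6.5, 1.5, 165°).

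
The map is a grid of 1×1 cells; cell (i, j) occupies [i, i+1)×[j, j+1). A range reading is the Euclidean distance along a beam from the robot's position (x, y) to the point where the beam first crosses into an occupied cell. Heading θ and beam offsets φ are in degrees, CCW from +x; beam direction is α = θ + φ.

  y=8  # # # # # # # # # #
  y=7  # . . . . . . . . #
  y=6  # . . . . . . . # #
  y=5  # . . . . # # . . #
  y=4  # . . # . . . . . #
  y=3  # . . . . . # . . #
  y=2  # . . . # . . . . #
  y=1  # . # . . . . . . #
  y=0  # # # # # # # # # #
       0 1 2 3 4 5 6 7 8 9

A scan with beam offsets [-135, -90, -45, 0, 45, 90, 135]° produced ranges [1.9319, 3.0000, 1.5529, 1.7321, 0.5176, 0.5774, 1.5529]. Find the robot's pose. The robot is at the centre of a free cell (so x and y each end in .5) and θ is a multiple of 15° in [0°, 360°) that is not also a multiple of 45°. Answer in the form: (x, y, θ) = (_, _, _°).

Candidates: 49 free-cell centres × 16 headings = 784 poses. Raycast each; keep the one whose scan matches to 4 dp.
  (7.5, 7.5, 15°): beam 1 = 1.7321 ≠ 1.9319 ✗
  (2.5, 6.5, 60°): beam 2 = 2.8868 ≠ 3.0000 ✗
  (3.5, 5.5, 330°): beam 1 = 2.5882 ≠ 1.9319 ✗
  (8.5, 5.5, 165°): beam 1 = 0.5774 ≠ 1.9319 ✗
  …
  (2.5, 2.5, 210°): r_1=1.9319, r_2=3.0000, r_3=1.5529, r_4=1.7321, r_5=0.5176, r_6=0.5774, r_7=1.5529 — all match ✓
No second candidate reproduces the full scan.

(x, y, θ) = (2.5, 2.5, 210°)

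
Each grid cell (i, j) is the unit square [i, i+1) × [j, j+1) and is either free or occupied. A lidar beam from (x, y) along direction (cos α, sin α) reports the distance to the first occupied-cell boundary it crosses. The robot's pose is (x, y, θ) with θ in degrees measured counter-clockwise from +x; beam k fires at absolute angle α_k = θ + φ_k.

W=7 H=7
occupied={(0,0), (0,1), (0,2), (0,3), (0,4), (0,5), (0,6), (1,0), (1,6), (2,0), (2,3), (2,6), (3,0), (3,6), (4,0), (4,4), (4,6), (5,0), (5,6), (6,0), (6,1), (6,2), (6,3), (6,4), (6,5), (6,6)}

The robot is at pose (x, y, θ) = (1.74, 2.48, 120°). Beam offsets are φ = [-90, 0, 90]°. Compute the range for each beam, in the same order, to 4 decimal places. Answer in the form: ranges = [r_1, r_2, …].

beam 1: φ=-90°, α=30°
  direction (0.8660, 0.5000); cell (1,2); t to first gridline: x 0.3002, y 1.0400 (then +1.1547 / +2.0000)
    (2,2) via x @ 0.3002
    (2,3) via y @ 1.0400  # hit
  → r_1 = 1.0400
beam 2: φ=0°, α=120°
  direction (-0.5000, 0.8660); cell (1,2); t to first gridline: x 1.4800, y 0.6004 (then +2.0000 / +1.1547)
    (1,3) via y @ 0.6004
    (0,3) via x @ 1.4800  # hit
  → r_2 = 1.4800
beam 3: φ=90°, α=210°
  direction (-0.8660, -0.5000); cell (1,2); t to first gridline: x 0.8545, y 0.9600 (then +1.1547 / +2.0000)
    (0,2) via x @ 0.8545  # hit
  → r_3 = 0.8545

ranges = [1.0400, 1.4800, 0.8545]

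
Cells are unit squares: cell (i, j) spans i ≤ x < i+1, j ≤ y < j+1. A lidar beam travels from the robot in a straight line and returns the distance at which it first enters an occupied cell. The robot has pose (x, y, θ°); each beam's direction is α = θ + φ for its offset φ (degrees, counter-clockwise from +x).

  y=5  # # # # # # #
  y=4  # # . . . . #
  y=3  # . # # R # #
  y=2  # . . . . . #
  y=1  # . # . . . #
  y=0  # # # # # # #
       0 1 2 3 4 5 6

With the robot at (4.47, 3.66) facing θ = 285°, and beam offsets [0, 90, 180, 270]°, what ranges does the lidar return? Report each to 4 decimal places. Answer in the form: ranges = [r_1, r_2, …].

ranges = [2.7538, 0.5487, 1.3873, 0.4866]

beam 1: φ=0°, α=285°
  d=(0.2588,-0.9659)  start (4,3)  tX=2.0478 tY=0.6833  stride 1/|dx|=3.8637 1/|dy|=1.0353
    cross y-line → (4,2), t=0.6833
    cross y-line → (4,1), t=1.7186
    cross x-line → (5,1), t=2.0478
    cross y-line → (5,0), t=2.7538 (wall)
  → r_1 = 2.7538
beam 2: φ=90°, α=15°
  d=(0.9659,0.2588)  start (4,3)  tX=0.5487 tY=1.3137  stride 1/|dx|=1.0353 1/|dy|=3.8637
    cross x-line → (5,3), t=0.5487 (wall)
  → r_2 = 0.5487
beam 3: φ=180°, α=105°
  d=(-0.2588,0.9659)  start (4,3)  tX=1.8159 tY=0.3520  stride 1/|dx|=3.8637 1/|dy|=1.0353
    cross y-line → (4,4), t=0.3520
    cross y-line → (4,5), t=1.3873 (wall)
  → r_3 = 1.3873
beam 4: φ=270°, α=195°
  d=(-0.9659,-0.2588)  start (4,3)  tX=0.4866 tY=2.5500  stride 1/|dx|=1.0353 1/|dy|=3.8637
    cross x-line → (3,3), t=0.4866 (wall)
  → r_4 = 0.4866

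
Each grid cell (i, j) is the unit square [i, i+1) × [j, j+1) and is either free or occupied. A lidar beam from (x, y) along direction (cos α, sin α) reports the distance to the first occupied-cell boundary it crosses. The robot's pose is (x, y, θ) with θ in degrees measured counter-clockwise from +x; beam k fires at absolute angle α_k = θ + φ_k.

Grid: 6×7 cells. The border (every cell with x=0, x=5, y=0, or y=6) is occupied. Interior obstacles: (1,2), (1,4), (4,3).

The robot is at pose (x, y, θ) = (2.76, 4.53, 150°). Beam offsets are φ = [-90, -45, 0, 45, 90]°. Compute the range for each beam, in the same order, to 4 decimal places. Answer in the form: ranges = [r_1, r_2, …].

ranges = [1.6974, 1.5219, 0.8776, 0.7868, 1.7667]

beam 1: φ=-90°, α=60°
  cosα=0.5000 sinα=0.8660 | (2,4) | tMaxX 0.4800 tMaxY 0.5427 | tΔX 2.0000 tΔY 1.1547
    t=0.4800 [x] (3,4)
    t=0.5427 [y] (3,5)
    t=1.6974 [y] (3,6) — stop
  → r_1 = 1.6974
beam 2: φ=-45°, α=105°
  cosα=-0.2588 sinα=0.9659 | (2,4) | tMaxX 2.9364 tMaxY 0.4866 | tΔX 3.8637 tΔY 1.0353
    t=0.4866 [y] (2,5)
    t=1.5219 [y] (2,6) — stop
  → r_2 = 1.5219
beam 3: φ=0°, α=150°
  cosα=-0.8660 sinα=0.5000 | (2,4) | tMaxX 0.8776 tMaxY 0.9400 | tΔX 1.1547 tΔY 2.0000
    t=0.8776 [x] (1,4) — stop
  → r_3 = 0.8776
beam 4: φ=45°, α=195°
  cosα=-0.9659 sinα=-0.2588 | (2,4) | tMaxX 0.7868 tMaxY 2.0478 | tΔX 1.0353 tΔY 3.8637
    t=0.7868 [x] (1,4) — stop
  → r_4 = 0.7868
beam 5: φ=90°, α=240°
  cosα=-0.5000 sinα=-0.8660 | (2,4) | tMaxX 1.5200 tMaxY 0.6120 | tΔX 2.0000 tΔY 1.1547
    t=0.6120 [y] (2,3)
    t=1.5200 [x] (1,3)
    t=1.7667 [y] (1,2) — stop
  → r_5 = 1.7667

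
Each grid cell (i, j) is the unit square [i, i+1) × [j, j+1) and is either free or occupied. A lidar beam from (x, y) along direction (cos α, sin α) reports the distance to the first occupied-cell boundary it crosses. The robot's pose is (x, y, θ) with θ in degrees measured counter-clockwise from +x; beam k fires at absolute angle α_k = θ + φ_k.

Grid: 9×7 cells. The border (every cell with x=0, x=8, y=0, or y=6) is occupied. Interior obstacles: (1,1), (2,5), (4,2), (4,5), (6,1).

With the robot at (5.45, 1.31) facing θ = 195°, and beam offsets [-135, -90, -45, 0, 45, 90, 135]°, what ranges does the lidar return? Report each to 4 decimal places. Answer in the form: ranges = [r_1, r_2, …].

ranges = [5.1000, 1.7387, 1.3800, 1.1977, 0.3580, 0.3209, 0.6200]

beam 1: φ=-135°, α=60°
  cosα=0.5000 sinα=0.8660 | (5,1) | tMaxX 1.1000 tMaxY 0.7967 | tΔX 2.0000 tΔY 1.1547
    t=0.7967 [y] (5,2)
    t=1.1000 [x] (6,2)
    t=1.9514 [y] (6,3)
    t=3.1000 [x] (7,3)
    t=3.1061 [y] (7,4)
    t=4.2608 [y] (7,5)
    t=5.1000 [x] (8,5) — stop
  → r_1 = 5.1000
beam 2: φ=-90°, α=105°
  cosα=-0.2588 sinα=0.9659 | (5,1) | tMaxX 1.7387 tMaxY 0.7143 | tΔX 3.8637 tΔY 1.0353
    t=0.7143 [y] (5,2)
    t=1.7387 [x] (4,2) — stop
  → r_2 = 1.7387
beam 3: φ=-45°, α=150°
  cosα=-0.8660 sinα=0.5000 | (5,1) | tMaxX 0.5196 tMaxY 1.3800 | tΔX 1.1547 tΔY 2.0000
    t=0.5196 [x] (4,1)
    t=1.3800 [y] (4,2) — stop
  → r_3 = 1.3800
beam 4: φ=0°, α=195°
  cosα=-0.9659 sinα=-0.2588 | (5,1) | tMaxX 0.4659 tMaxY 1.1977 | tΔX 1.0353 tΔY 3.8637
    t=0.4659 [x] (4,1)
    t=1.1977 [y] (4,0) — stop
  → r_4 = 1.1977
beam 5: φ=45°, α=240°
  cosα=-0.5000 sinα=-0.8660 | (5,1) | tMaxX 0.9000 tMaxY 0.3580 | tΔX 2.0000 tΔY 1.1547
    t=0.3580 [y] (5,0) — stop
  → r_5 = 0.3580
beam 6: φ=90°, α=285°
  cosα=0.2588 sinα=-0.9659 | (5,1) | tMaxX 2.1250 tMaxY 0.3209 | tΔX 3.8637 tΔY 1.0353
    t=0.3209 [y] (5,0) — stop
  → r_6 = 0.3209
beam 7: φ=135°, α=330°
  cosα=0.8660 sinα=-0.5000 | (5,1) | tMaxX 0.6351 tMaxY 0.6200 | tΔX 1.1547 tΔY 2.0000
    t=0.6200 [y] (5,0) — stop
  → r_7 = 0.6200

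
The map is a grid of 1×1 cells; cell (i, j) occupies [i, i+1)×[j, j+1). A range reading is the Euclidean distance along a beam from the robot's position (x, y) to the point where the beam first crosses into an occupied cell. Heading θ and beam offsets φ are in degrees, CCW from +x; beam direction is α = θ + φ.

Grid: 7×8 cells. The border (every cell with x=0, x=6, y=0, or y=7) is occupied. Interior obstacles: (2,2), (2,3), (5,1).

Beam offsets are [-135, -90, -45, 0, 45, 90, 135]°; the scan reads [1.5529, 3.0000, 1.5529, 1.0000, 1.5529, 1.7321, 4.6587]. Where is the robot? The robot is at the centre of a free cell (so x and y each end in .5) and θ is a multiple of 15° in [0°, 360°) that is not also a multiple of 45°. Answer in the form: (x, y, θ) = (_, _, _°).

The pose lattice has 27·16 = 432 candidates. Test each by forward raycasting.
  (1.5, 1.5, 300°): beam 1 = 0.5176 ≠ 1.5529 ✗
  (5.5, 3.5, 285°): beam 1 = 5.1962 ≠ 1.5529 ✗
  (1.5, 6.5, 60°): beam 1 = 2.5882 ≠ 1.5529 ✗
  (4.5, 2.5, 165°): beam 1 = 1.7321 ≠ 1.5529 ✗
  …
  (4.5, 2.5, 300°): r_1=1.5529, r_2=3.0000, r_3=1.5529, r_4=1.0000, r_5=1.5529, r_6=1.7321, r_7=4.6587 — all match ✓
No second candidate reproduces the full scan.

(x, y, θ) = (4.5, 2.5, 300°)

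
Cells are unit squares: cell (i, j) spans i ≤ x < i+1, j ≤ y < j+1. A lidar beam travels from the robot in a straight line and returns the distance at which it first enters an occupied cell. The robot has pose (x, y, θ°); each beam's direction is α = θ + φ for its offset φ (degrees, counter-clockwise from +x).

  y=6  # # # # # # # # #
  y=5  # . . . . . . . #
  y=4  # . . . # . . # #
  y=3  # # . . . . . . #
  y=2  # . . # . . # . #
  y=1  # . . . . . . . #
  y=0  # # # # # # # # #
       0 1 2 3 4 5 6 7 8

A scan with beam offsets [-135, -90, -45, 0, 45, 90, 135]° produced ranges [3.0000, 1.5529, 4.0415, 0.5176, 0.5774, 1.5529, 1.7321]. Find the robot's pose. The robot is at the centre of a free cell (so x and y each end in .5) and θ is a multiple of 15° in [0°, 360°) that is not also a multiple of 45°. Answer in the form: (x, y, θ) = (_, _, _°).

The pose lattice has 30·16 = 480 candidates. Test each by forward raycasting.
  (7.5, 2.5, 210°): beam 1 = 1.5529 ≠ 3.0000 ✗
  (5.5, 3.5, 15°): beam 1 = 2.8868 ≠ 3.0000 ✗
  (4.5, 2.5, 150°): beam 1 = 1.5529 ≠ 3.0000 ✗
  (1.5, 5.5, 300°): beam 1 = 0.5176 ≠ 3.0000 ✗
  …
  (4.5, 2.5, 165°): r_1=3.0000, r_2=1.5529, r_3=4.0415, r_4=0.5176, r_5=0.5774, r_6=1.5529, r_7=1.7321 — all match ✓
No second candidate reproduces the full scan.

(x, y, θ) = (4.5, 2.5, 165°)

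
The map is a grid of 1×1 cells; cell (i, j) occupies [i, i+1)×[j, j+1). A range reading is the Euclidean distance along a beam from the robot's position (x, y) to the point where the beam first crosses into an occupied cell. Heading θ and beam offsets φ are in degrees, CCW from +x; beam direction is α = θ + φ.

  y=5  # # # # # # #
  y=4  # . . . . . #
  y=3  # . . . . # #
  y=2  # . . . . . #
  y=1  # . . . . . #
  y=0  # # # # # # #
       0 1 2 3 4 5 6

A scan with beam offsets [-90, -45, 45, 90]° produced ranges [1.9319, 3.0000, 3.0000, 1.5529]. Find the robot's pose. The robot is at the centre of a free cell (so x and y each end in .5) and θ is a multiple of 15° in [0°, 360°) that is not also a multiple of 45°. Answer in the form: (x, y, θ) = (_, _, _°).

The pose lattice has 19·16 = 304 candidates. Test each by forward raycasting.
  (2.5, 3.5, 30°): beam 1 = 2.8868 ≠ 1.9319 ✗
  (2.5, 3.5, 285°): beam 1 = 1.5529 ≠ 1.9319 ✗
  (3.5, 1.5, 150°): beam 1 = 4.0415 ≠ 1.9319 ✗
  …
  (2.5, 1.5, 75°): r_1=1.9319, r_2=3.0000, r_3=3.0000, r_4=1.5529 — all match ✓
Only this pose fits every beam.

(x, y, θ) = (2.5, 1.5, 75°)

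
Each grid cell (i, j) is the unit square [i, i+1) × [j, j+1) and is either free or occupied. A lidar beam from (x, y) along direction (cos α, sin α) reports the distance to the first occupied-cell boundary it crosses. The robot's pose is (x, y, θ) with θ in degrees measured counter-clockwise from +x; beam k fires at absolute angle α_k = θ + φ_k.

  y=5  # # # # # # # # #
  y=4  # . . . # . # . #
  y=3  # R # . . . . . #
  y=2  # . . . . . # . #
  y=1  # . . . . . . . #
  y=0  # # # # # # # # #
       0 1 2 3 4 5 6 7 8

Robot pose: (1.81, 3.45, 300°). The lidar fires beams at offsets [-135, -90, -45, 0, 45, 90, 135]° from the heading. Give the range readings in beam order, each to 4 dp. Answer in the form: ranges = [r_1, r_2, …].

beam 1: φ=-135°, α=165°
  dir = (cos 165°, sin 165°) = (-0.9659, 0.2588); from cell (1,3)
  next x-line at t=0.8386, next y-line at t=2.1250; Δt_x=1.0353, Δt_y=3.8637
    x: enter (0,3) at t=0.8386 ← occupied
  → r_1 = 0.8386
beam 2: φ=-90°, α=210°
  dir = (cos 210°, sin 210°) = (-0.8660, -0.5000); from cell (1,3)
  next x-line at t=0.9353, next y-line at t=0.9000; Δt_x=1.1547, Δt_y=2.0000
    y: enter (1,2) at t=0.9000
    x: enter (0,2) at t=0.9353 ← occupied
  → r_2 = 0.9353
beam 3: φ=-45°, α=255°
  dir = (cos 255°, sin 255°) = (-0.2588, -0.9659); from cell (1,3)
  next x-line at t=3.1296, next y-line at t=0.4659; Δt_x=3.8637, Δt_y=1.0353
    y: enter (1,2) at t=0.4659
    y: enter (1,1) at t=1.5012
    y: enter (1,0) at t=2.5364 ← occupied
  → r_3 = 2.5364
beam 4: φ=0°, α=300°
  dir = (cos 300°, sin 300°) = (0.5000, -0.8660); from cell (1,3)
  next x-line at t=0.3800, next y-line at t=0.5196; Δt_x=2.0000, Δt_y=1.1547
    x: enter (2,3) at t=0.3800 ← occupied
  → r_4 = 0.3800
beam 5: φ=45°, α=345°
  dir = (cos 345°, sin 345°) = (0.9659, -0.2588); from cell (1,3)
  next x-line at t=0.1967, next y-line at t=1.7387; Δt_x=1.0353, Δt_y=3.8637
    x: enter (2,3) at t=0.1967 ← occupied
  → r_5 = 0.1967
beam 6: φ=90°, α=30°
  dir = (cos 30°, sin 30°) = (0.8660, 0.5000); from cell (1,3)
  next x-line at t=0.2194, next y-line at t=1.1000; Δt_x=1.1547, Δt_y=2.0000
    x: enter (2,3) at t=0.2194 ← occupied
  → r_6 = 0.2194
beam 7: φ=135°, α=75°
  dir = (cos 75°, sin 75°) = (0.2588, 0.9659); from cell (1,3)
  next x-line at t=0.7341, next y-line at t=0.5694; Δt_x=3.8637, Δt_y=1.0353
    y: enter (1,4) at t=0.5694
    x: enter (2,4) at t=0.7341
    y: enter (2,5) at t=1.6047 ← occupied
  → r_7 = 1.6047

ranges = [0.8386, 0.9353, 2.5364, 0.3800, 0.1967, 0.2194, 1.6047]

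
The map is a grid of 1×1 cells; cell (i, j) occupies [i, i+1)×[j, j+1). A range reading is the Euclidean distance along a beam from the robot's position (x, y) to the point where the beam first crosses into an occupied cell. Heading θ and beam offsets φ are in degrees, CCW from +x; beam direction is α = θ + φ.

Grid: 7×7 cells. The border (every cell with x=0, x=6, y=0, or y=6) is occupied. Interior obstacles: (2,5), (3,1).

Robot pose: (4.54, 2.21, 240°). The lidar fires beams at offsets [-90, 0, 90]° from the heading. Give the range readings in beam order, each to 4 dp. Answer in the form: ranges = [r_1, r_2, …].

beam 1: φ=-90°, α=150°
  cosα=-0.8660 sinα=0.5000 | (4,2) | tMaxX 0.6235 tMaxY 1.5800 | tΔX 1.1547 tΔY 2.0000
    t=0.6235 [x] (3,2)
    t=1.5800 [y] (3,3)
    t=1.7782 [x] (2,3)
    t=2.9329 [x] (1,3)
    t=3.5800 [y] (1,4)
    t=4.0876 [x] (0,4) — stop
  → r_1 = 4.0876
beam 2: φ=0°, α=240°
  cosα=-0.5000 sinα=-0.8660 | (4,2) | tMaxX 1.0800 tMaxY 0.2425 | tΔX 2.0000 tΔY 1.1547
    t=0.2425 [y] (4,1)
    t=1.0800 [x] (3,1) — stop
  → r_2 = 1.0800
beam 3: φ=90°, α=330°
  cosα=0.8660 sinα=-0.5000 | (4,2) | tMaxX 0.5312 tMaxY 0.4200 | tΔX 1.1547 tΔY 2.0000
    t=0.4200 [y] (4,1)
    t=0.5312 [x] (5,1)
    t=1.6859 [x] (6,1) — stop
  → r_3 = 1.6859

ranges = [4.0876, 1.0800, 1.6859]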